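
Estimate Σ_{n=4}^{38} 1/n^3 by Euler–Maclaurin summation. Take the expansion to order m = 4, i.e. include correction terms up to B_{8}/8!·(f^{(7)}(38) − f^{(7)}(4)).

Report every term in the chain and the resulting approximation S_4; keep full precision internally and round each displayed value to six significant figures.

S_4 ≈ 0.0396826

∫_4^38 1/x^3 dx evaluates to 0.0309037.
Boundary: ½(f(4) + f(38)) = ½(0.0156250 + 1.82242e-05) = 0.00782161.
Running total after boundary: 0.0387254.
Correction k=1: B_{2}/2! · (f^{(1)}(38) − f^{(1)}(4)) = 1/12 · (-1.43876e-06 − (-0.0117188)) = 0.000976443.
After k=1: 0.0397018.
Correction k=2: B_{4}/4! · (f^{(3)}(38) − f^{(3)}(4)) = −1/720 · (-1.99274e-08 − (-0.0146484)) = -2.03450e-05.
After k=2: 0.0396814.
Correction k=3: B_{6}/6! · (f^{(5)}(38) − f^{(5)}(4)) = 1/30240 · (-5.79605e-10 − (-0.0384521)) = 1.27157e-06.
After k=3: 0.0396827.
Correction k=4: B_{8}/8! · (f^{(7)}(38) − f^{(7)}(4)) = −1/1209600 · (-2.88999e-11 − (-0.173035)) = -1.43051e-07.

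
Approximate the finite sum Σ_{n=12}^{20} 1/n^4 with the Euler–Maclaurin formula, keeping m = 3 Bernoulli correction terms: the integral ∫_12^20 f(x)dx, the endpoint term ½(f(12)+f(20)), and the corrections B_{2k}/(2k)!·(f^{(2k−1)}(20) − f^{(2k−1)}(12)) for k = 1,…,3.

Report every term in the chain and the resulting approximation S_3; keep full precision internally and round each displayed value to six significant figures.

Integral: ∫_12^20 1/x^4 dx = 0.000151235.
½[f(12) + f(20)] = ½[4.82253e-05 + 6.25000e-06] = 2.72377e-05.
Integral + boundary = 0.000178472.
Order-1 term: 1/12 · (-1.25000e-06 − (-1.60751e-05)) = 1.23543e-06.
Partial sum through k=1: 0.000179708.
Order-2 term: −1/720 · (-9.37500e-08 − (-3.34898e-06)) = -4.52115e-09.
Partial sum through k=2: 0.000179703.
Order-3 term: 1/30240 · (-1.31250e-08 − (-1.30238e-06)) = 4.26341e-11.

S_3 ≈ 0.000179703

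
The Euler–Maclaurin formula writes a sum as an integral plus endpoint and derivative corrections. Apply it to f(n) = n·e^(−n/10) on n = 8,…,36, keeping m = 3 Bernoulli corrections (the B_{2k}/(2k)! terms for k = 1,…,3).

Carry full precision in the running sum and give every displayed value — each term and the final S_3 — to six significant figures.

S_3 ≈ 70.5860

Integral: ∫_8^36 x·e^(−x/10) dx = 68.3103.
Endpoint term: (f(8) + f(36))/2 = (3.59463 + 0.983654)/2 = 2.28914.
So far: 70.5994.
Correction k=1: B_{2}/2! · (f^{(1)}(36) − f^{(1)}(8)) = 1/12 · (-0.0710417 − 0.0898658) = -0.0134090.
Running total after k=1: 70.5860.
Correction k=2: B_{4}/4! · (f^{(3)}(36) − f^{(3)}(8)) = −1/720 · (-0.000163942 − 0.00988524) = 1.39572e-05.
Running total after k=2: 70.5860.
Correction k=3: B_{6}/6! · (f^{(5)}(36) − f^{(5)}(8)) = 1/30240 · (3.82532e-06 − 0.000188718) = -6.11418e-09.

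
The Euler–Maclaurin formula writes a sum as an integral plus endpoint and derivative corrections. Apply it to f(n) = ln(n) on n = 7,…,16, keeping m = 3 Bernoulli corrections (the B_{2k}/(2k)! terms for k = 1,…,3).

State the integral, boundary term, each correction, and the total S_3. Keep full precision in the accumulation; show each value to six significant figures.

S_3 ≈ 24.0926

Integral: ∫_7^16 ln(x) dx = 21.7400.
Boundary: ½(f(7) + f(16)) = ½(1.94591 + 2.77259) = 2.35925.
Integral + boundary = 24.0993.
Order-1 term: 1/12 · (0.0625000 − 0.142857) = -0.00669643.
Partial sum through k=1: 24.0926.
Order-2 term: −1/720 · (0.000488281 − 0.00583090) = 7.42031e-06.
Partial sum through k=2: 24.0926.
Order-3 term: 1/30240 · (2.28882e-05 − 0.00142798) = -4.64646e-08.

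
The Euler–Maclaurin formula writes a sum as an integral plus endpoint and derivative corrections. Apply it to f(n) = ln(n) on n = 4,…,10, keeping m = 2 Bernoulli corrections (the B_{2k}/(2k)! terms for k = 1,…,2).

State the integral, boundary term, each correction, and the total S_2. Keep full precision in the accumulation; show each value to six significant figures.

S_2 ≈ 13.3127

The integral term ∫_4^10 ln(x) dx = 11.4807.
Endpoint term: (f(4) + f(10))/2 = (1.38629 + 2.30259)/2 = 1.84444.
Running total after boundary: 13.3251.
k=1: B_{2}/(2)! × [f^{(1)}(10) − f^{(1)}(4)] = 1/12 × (0.100000 − 0.250000) = -0.0125000.
Running total after k=1: 13.3126.
k=2: B_{4}/(4)! × [f^{(3)}(10) − f^{(3)}(4)] = −1/720 × (0.00200000 − 0.0312500) = 4.06250e-05.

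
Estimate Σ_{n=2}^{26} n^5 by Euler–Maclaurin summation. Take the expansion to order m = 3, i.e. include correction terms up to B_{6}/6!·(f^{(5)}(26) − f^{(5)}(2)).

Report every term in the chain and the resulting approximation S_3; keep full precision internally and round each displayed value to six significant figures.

Integral: ∫_2^26 x^5 dx = 5.14860e+07.
½[f(2) + f(26)] = ½[32.0000 + 1.18814e+07] = 5.94070e+06.
Running total after boundary: 5.74267e+07.
Correction k=1: B_{2}/2! · (f^{(1)}(26) − f^{(1)}(2)) = 1/12 · (2.28488e+06 − 80.0000) = 190400.
Running total after k=1: 5.76171e+07.
Correction k=2: B_{4}/4! · (f^{(3)}(26) − f^{(3)}(2)) = −1/720 · (40560.0 − 240.000) = -56.0000.
Running total after k=2: 5.76170e+07.
Correction k=3: B_{6}/6! · (f^{(5)}(26) − f^{(5)}(2)) = 1/30240 · (120.000 − 120.000) = 0.00000.

S_3 ≈ 5.76170e+07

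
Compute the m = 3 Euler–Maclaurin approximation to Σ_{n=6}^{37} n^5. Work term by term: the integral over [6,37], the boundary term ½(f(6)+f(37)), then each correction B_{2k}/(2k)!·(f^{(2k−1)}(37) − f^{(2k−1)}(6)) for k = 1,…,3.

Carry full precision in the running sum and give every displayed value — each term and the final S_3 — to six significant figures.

S_3 ≈ 4.63069e+08

Integral: ∫_6^37 x^5 dx = 4.27613e+08.
Boundary: ½(f(6) + f(37)) = ½(7776.00 + 6.93440e+07) = 3.46759e+07.
Integral + boundary = 4.62289e+08.
Order-1 term: 1/12 · (9.37080e+06 − 6480.00) = 780360.
After k=1: 4.63070e+08.
Order-2 term: −1/720 · (82140.0 − 2160.00) = -111.083.
After k=2: 4.63069e+08.
Order-3 term: 1/30240 · (120.000 − 120.000) = 0.00000.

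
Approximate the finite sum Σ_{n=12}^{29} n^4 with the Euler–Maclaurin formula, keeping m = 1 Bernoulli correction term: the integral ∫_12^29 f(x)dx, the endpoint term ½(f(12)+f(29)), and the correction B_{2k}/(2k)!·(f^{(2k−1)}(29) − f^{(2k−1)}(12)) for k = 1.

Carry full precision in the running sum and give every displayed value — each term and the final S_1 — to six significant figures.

S_1 ≈ 4.42403e+06

Integral: ∫_12^29 x^4 dx = 4.05246e+06.
½[f(12) + f(29)] = ½[20736.0 + 707281] = 364008.
Integral + boundary = 4.41647e+06.
Correction k=1: B_{2}/2! · (f^{(1)}(29) − f^{(1)}(12)) = 1/12 · (97556.0 − 6912.00) = 7553.67.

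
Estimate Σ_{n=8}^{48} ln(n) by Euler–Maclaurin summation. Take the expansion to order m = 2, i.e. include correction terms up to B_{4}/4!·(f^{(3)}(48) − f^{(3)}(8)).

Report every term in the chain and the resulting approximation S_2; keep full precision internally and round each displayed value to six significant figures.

S_2 ≈ 132.149

∫_8^48 ln(x) dx evaluates to 129.182.
Boundary: ½(f(8) + f(48)) = ½(2.07944 + 3.87120) = 2.97532.
So far: 132.157.
k=1: B_{2}/(2)! × [f^{(1)}(48) − f^{(1)}(8)] = 1/12 × (0.0208333 − 0.125000) = -0.00868056.
Partial sum through k=1: 132.149.
k=2: B_{4}/(4)! × [f^{(3)}(48) − f^{(3)}(8)] = −1/720 × (1.80845e-05 − 0.00390625) = 5.40023e-06.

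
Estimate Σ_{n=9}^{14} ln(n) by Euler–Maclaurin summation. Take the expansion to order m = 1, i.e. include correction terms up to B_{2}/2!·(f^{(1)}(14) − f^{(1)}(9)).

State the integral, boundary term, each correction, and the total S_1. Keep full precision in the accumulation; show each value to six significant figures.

Integral: ∫_9^14 ln(x) dx = 12.1718.
Endpoint term: (f(9) + f(14))/2 = (2.19722 + 2.63906)/2 = 2.41814.
Running total after boundary: 14.5899.
Correction k=1: B_{2}/2! · (f^{(1)}(14) − f^{(1)}(9)) = 1/12 · (0.0714286 − 0.111111) = -0.00330688.

S_1 ≈ 14.5866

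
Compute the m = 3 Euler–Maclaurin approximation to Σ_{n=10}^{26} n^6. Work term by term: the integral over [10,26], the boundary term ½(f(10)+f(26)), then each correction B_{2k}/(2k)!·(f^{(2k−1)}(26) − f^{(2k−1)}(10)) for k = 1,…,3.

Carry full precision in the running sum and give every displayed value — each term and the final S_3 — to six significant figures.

∫_10^26 x^6 dx evaluates to 1.14597e+09.
½[f(10) + f(26)] = ½[1.00000e+06 + 3.08916e+08] = 1.54958e+08.
Integral + boundary = 1.30093e+09.
Order-1 term: 1/12 · (7.12883e+07 − 600000) = 5.89069e+06.
Partial sum through k=1: 1.30682e+09.
Order-2 term: −1/720 · (2.10912e+06 − 120000) = -2762.67.
Partial sum through k=2: 1.30682e+09.
Order-3 term: 1/30240 · (18720.0 − 7200.00) = 0.380952.

S_3 ≈ 1.30682e+09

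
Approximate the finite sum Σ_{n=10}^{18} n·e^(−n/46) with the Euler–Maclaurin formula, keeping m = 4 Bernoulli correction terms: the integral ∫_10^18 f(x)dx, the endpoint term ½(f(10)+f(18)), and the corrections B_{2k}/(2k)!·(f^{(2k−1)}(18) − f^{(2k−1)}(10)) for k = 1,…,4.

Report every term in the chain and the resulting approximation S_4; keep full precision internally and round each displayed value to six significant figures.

S_4 ≈ 92.1216

The integral term ∫_10^18 x·e^(−x/46) dx = 82.0312.
Boundary: ½(f(10) + f(18)) = ½(8.04615 + 12.1711) = 10.1086.
So far: 92.1398.
Correction k=1: B_{2}/2! · (f^{(1)}(18) − f^{(1)}(10)) = 1/12 · (0.411584 − 0.629699) = -0.0181762.
Partial sum through k=1: 92.1216.
Correction k=2: B_{4}/4! · (f^{(3)}(18) − f^{(3)}(10)) = −1/720 · (0.000833617 − 0.00105809) = 3.11775e-07.
Partial sum through k=2: 92.1216.
Correction k=3: B_{6}/6! · (f^{(5)}(18) − f^{(5)}(10)) = 1/30240 · (6.95994e-07 − 8.59452e-07) = -5.40537e-12.
Partial sum through k=3: 92.1216.
Correction k=4: B_{8}/8! · (f^{(7)}(18) − f^{(7)}(10)) = −1/1209600 · (4.71658e-10 − 5.76020e-10) = 8.62783e-17.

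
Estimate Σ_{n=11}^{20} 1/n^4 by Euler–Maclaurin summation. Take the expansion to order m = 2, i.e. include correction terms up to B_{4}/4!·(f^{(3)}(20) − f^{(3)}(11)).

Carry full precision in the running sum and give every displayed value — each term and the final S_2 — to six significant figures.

∫_11^20 1/x^4 dx evaluates to 0.000208772.
Boundary: ½(f(11) + f(20)) = ½(6.83013e-05 + 6.25000e-06) = 3.72757e-05.
Running total after boundary: 0.000246047.
Order-1 term: 1/12 · (-1.25000e-06 − (-2.48369e-05)) = 1.96557e-06.
After k=1: 0.000248013.
Order-2 term: −1/720 · (-9.37500e-08 − (-6.15790e-06)) = -8.42243e-09.

S_2 ≈ 0.000248004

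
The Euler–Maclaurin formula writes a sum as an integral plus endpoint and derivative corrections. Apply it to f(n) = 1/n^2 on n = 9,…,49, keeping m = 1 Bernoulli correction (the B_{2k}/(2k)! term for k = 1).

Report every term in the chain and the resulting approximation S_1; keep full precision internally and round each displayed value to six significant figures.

S_1 ≈ 0.0973112

The integral term ∫_9^49 1/x^2 dx = 0.0907029.
½[f(9) + f(49)] = ½[0.0123457 + 0.000416493] = 0.00638109.
Running total after boundary: 0.0970840.
k=1: B_{2}/(2)! × [f^{(1)}(49) − f^{(1)}(9)] = 1/12 × (-1.69997e-05 − (-0.00274348)) = 0.000227207.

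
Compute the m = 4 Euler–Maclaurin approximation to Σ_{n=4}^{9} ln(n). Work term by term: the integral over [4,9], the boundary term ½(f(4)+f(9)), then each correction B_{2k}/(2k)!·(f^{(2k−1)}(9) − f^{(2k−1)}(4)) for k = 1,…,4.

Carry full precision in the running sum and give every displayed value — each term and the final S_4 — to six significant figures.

S_4 ≈ 11.0101

The integral term ∫_4^9 ln(x) dx = 9.22984.
Boundary: ½(f(4) + f(9)) = ½(1.38629 + 2.19722) = 1.79176.
Running total after boundary: 11.0216.
Order-1 term: 1/12 · (0.111111 − 0.250000) = -0.0115741.
Running total after k=1: 11.0100.
Order-2 term: −1/720 · (0.00274348 − 0.0312500) = 3.95924e-05.
Running total after k=2: 11.0101.
Order-3 term: 1/30240 · (0.000406442 − 0.0234375) = -7.61609e-07.
Running total after k=3: 11.0101.
Order-4 term: −1/1209600 · (0.000150534 − 0.0439453) = 3.62060e-08.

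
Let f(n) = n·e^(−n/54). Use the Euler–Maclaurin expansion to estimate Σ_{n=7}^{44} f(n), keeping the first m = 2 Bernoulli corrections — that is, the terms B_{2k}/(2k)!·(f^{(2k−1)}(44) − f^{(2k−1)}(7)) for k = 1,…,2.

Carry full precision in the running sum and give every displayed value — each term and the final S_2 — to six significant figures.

The integral term ∫_7^44 x·e^(−x/54) dx = 550.637.
½[f(7) + f(44)] = ½[6.14894 + 19.4797] = 12.8143.
Integral + boundary = 563.451.
Order-1 term: 1/12 · (0.0819854 − 0.764551) = -0.0568805.
Running total after k=1: 563.394.
Order-2 term: −1/720 · (0.000331765 − 0.000864675) = 7.40152e-07.

S_2 ≈ 563.394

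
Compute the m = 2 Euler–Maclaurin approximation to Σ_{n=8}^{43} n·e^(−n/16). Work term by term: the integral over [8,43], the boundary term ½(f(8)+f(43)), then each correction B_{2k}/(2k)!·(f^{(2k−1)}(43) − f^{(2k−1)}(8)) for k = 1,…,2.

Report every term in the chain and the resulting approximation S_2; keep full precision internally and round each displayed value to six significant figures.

S_2 ≈ 172.522

∫_8^43 x·e^(−x/16) dx evaluates to 168.668.
Boundary: ½(f(8) + f(43)) = ½(4.85225 + 2.92619) = 3.88922.
So far: 172.557.
Order-1 term: 1/12 · (-0.114836 − 0.303265) = -0.0348418.
Running total after k=1: 172.522.
Order-2 term: −1/720 · (8.30699e-05 − 0.00592315) = 8.11122e-06.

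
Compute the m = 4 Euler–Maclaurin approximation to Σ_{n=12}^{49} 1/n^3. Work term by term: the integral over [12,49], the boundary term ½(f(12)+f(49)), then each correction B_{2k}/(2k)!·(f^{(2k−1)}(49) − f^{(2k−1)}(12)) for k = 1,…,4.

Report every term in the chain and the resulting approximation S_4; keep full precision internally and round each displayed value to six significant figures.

∫_12^49 1/x^3 dx evaluates to 0.00326398.
Endpoint term: (f(12) + f(49))/2 = (0.000578704 + 8.49986e-06)/2 = 0.000293602.
Integral + boundary = 0.00355758.
Correction k=1: B_{2}/2! · (f^{(1)}(49) − f^{(1)}(12)) = 1/12 · (-5.20400e-07 − (-0.000144676)) = 1.20130e-05.
Partial sum through k=1: 0.00356959.
Correction k=2: B_{4}/4! · (f^{(3)}(49) − f^{(3)}(12)) = −1/720 · (-4.33486e-09 − (-2.00939e-05)) = -2.79021e-08.
Partial sum through k=2: 0.00356956.
Correction k=3: B_{6}/6! · (f^{(5)}(49) − f^{(5)}(12)) = 1/30240 · (-7.58284e-11 − (-5.86071e-06)) = 1.93804e-10.
Partial sum through k=3: 0.00356956.
Correction k=4: B_{8}/8! · (f^{(7)}(49) − f^{(7)}(12)) = −1/1209600 · (-2.27390e-12 − (-2.93036e-06)) = -2.42258e-12.

S_4 ≈ 0.00356956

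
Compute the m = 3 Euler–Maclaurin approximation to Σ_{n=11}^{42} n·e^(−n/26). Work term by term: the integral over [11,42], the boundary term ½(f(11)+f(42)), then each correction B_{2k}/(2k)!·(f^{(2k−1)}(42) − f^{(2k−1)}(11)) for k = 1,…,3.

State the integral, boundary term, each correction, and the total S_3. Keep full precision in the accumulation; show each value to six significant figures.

S_3 ≈ 286.370

Integral: ∫_11^42 x·e^(−x/26) dx = 278.634.
Boundary: ½(f(11) + f(42)) = ½(7.20531 + 8.35020) = 7.77775.
Running total after boundary: 286.411.
Correction k=1: B_{2}/2! · (f^{(1)}(42) − f^{(1)}(11)) = 1/12 · (-0.122347 − 0.377901) = -0.0416873.
Partial sum through k=1: 286.370.
Correction k=2: B_{4}/4! · (f^{(3)}(42) − f^{(3)}(11)) = −1/720 · (0.000407221 − 0.00249698) = 2.90244e-06.
Partial sum through k=2: 286.370.
Correction k=3: B_{6}/6! · (f^{(5)}(42) − f^{(5)}(11)) = 1/30240 · (1.47253e-06 − 6.56055e-06) = -1.68255e-10.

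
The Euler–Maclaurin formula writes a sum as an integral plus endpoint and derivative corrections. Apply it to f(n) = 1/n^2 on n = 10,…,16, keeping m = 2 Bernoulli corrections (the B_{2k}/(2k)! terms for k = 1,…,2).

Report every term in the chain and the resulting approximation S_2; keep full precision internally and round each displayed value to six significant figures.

The integral term ∫_10^16 1/x^2 dx = 0.0375000.
½[f(10) + f(16)] = ½[0.0100000 + 0.00390625] = 0.00695313.
Running total after boundary: 0.0444531.
Correction k=1: B_{2}/2! · (f^{(1)}(16) − f^{(1)}(10)) = 1/12 · (-0.000488281 − (-0.00200000)) = 0.000125977.
After k=1: 0.0445791.
Correction k=2: B_{4}/4! · (f^{(3)}(16) − f^{(3)}(10)) = −1/720 · (-2.28882e-05 − (-0.000240000)) = -3.01544e-07.

S_2 ≈ 0.0445788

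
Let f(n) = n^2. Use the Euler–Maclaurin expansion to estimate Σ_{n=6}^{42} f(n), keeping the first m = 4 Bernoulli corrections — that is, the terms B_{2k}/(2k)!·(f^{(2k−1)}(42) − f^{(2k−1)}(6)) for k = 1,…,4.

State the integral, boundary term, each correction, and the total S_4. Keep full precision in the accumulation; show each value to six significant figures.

S_4 ≈ 25530.0

Integral: ∫_6^42 x^2 dx = 24624.0.
½[f(6) + f(42)] = ½[36.0000 + 1764.00] = 900.000.
Integral + boundary = 25524.0.
k=1: B_{2}/(2)! × [f^{(1)}(42) − f^{(1)}(6)] = 1/12 × (84.0000 − 12.0000) = 6.00000.
Partial sum through k=1: 25530.0.
k=2: B_{4}/(4)! × [f^{(3)}(42) − f^{(3)}(6)] = −1/720 × (0.00000 − 0.00000) = 0.00000.
Partial sum through k=2: 25530.0.
k=3: B_{6}/(6)! × [f^{(5)}(42) − f^{(5)}(6)] = 1/30240 × (0.00000 − 0.00000) = 0.00000.
Partial sum through k=3: 25530.0.
k=4: B_{8}/(8)! × [f^{(7)}(42) − f^{(7)}(6)] = −1/1209600 × (0.00000 − 0.00000) = 0.00000.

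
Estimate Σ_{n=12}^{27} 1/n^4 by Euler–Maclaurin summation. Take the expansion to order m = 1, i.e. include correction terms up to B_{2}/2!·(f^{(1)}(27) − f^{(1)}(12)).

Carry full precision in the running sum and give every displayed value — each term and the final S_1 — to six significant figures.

S_1 ≈ 0.000202336

Integral: ∫_12^27 1/x^4 dx = 0.000175966.
½[f(12) + f(27)] = ½[4.82253e-05 + 1.88168e-06] = 2.50535e-05.
So far: 0.000201020.
Order-1 term: 1/12 · (-2.78767e-07 − (-1.60751e-05)) = 1.31636e-06.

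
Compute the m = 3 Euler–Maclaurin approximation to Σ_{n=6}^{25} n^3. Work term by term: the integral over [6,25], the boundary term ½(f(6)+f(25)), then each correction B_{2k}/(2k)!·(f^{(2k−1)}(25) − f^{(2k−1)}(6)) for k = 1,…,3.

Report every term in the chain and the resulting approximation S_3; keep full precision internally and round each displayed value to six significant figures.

S_3 ≈ 105400

The integral term ∫_6^25 x^3 dx = 97332.2.
½[f(6) + f(25)] = ½[216.000 + 15625.0] = 7920.50.
Running total after boundary: 105253.
Correction k=1: B_{2}/2! · (f^{(1)}(25) − f^{(1)}(6)) = 1/12 · (1875.00 − 108.000) = 147.250.
After k=1: 105400.
Correction k=2: B_{4}/4! · (f^{(3)}(25) − f^{(3)}(6)) = −1/720 · (6.00000 − 6.00000) = 0.00000.
After k=2: 105400.
Correction k=3: B_{6}/6! · (f^{(5)}(25) − f^{(5)}(6)) = 1/30240 · (0.00000 − 0.00000) = 0.00000.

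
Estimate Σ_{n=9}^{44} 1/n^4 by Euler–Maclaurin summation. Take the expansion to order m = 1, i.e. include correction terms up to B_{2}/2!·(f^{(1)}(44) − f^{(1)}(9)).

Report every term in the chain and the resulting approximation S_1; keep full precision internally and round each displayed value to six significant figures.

Integral: ∫_9^44 1/x^4 dx = 0.000453334.
Endpoint term: (f(9) + f(44))/2 = (0.000152416 + 2.66802e-07)/2 = 7.63413e-05.
Running total after boundary: 0.000529676.
Correction k=1: B_{2}/2! · (f^{(1)}(44) − f^{(1)}(9)) = 1/12 · (-2.42547e-08 − (-6.77404e-05)) = 5.64301e-06.

S_1 ≈ 0.000535319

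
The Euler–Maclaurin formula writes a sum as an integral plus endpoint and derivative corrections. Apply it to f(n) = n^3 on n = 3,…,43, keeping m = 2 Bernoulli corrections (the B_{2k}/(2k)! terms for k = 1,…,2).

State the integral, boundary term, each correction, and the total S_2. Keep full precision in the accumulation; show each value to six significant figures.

∫_3^43 x^3 dx evaluates to 854680.
½[f(3) + f(43)] = ½[27.0000 + 79507.0] = 39767.0.
Integral + boundary = 894447.
Order-1 term: 1/12 · (5547.00 − 27.0000) = 460.000.
Partial sum through k=1: 894907.
Order-2 term: −1/720 · (6.00000 − 6.00000) = 0.00000.

S_2 ≈ 894907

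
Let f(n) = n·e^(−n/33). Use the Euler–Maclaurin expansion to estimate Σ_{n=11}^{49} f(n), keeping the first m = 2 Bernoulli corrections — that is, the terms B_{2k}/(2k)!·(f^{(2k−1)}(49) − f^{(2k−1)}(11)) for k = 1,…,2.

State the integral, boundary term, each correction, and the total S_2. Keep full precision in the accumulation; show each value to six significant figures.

∫_11^49 x·e^(−x/33) dx evaluates to 427.395.
½[f(11) + f(49)] = ½[7.88184 + 11.1003] = 9.49107.
Running total after boundary: 436.886.
Order-1 term: 1/12 · (-0.109836 − 0.477688) = -0.0489603.
After k=1: 436.837.
Order-2 term: −1/720 · (0.000315186 − 0.00175459) = 1.99917e-06.

S_2 ≈ 436.837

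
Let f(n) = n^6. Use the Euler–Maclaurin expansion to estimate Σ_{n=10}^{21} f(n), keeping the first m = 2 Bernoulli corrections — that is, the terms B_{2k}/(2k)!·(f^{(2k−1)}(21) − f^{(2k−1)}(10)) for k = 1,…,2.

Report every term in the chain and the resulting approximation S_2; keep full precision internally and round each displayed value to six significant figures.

∫_10^21 x^6 dx evaluates to 2.55870e+08.
Endpoint term: (f(10) + f(21))/2 = (1.00000e+06 + 8.57661e+07)/2 = 4.33831e+07.
So far: 2.99253e+08.
Order-1 term: 1/12 · (2.45046e+07 − 600000) = 1.99205e+06.
After k=1: 3.01245e+08.
Order-2 term: −1/720 · (1.11132e+06 − 120000) = -1376.83.

S_2 ≈ 3.01244e+08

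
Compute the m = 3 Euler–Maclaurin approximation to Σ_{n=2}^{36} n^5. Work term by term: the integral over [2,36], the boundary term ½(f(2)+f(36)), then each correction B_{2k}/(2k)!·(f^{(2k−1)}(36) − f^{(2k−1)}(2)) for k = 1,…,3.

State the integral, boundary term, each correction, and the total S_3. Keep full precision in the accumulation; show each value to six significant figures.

Integral: ∫_2^36 x^5 dx = 3.62797e+08.
Endpoint term: (f(2) + f(36))/2 = (32.0000 + 6.04662e+07)/2 = 3.02331e+07.
Integral + boundary = 3.93030e+08.
Correction k=1: B_{2}/2! · (f^{(1)}(36) − f^{(1)}(2)) = 1/12 · (8.39808e+06 − 80.0000) = 699833.
Partial sum through k=1: 3.93730e+08.
Correction k=2: B_{4}/4! · (f^{(3)}(36) − f^{(3)}(2)) = −1/720 · (77760.0 − 240.000) = -107.667.
Partial sum through k=2: 3.93730e+08.
Correction k=3: B_{6}/6! · (f^{(5)}(36) − f^{(5)}(2)) = 1/30240 · (120.000 − 120.000) = 0.00000.

S_3 ≈ 3.93730e+08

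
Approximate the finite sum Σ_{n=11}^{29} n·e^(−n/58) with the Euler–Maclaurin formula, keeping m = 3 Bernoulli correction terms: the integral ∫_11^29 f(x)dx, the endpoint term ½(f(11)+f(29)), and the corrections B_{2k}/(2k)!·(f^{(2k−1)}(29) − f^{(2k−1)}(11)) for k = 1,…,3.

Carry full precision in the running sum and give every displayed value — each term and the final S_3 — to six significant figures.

∫_11^29 x·e^(−x/58) dx evaluates to 250.078.
Boundary: ½(f(11) + f(29)) = ½(9.09969 + 17.5894) = 13.3445.
Integral + boundary = 263.423.
k=1: B_{2}/(2)! × [f^{(1)}(29) − f^{(1)}(11)] = 1/12 × (0.303265 − 0.670353) = -0.0305907.
Partial sum through k=1: 263.392.
k=2: B_{4}/(4)! × [f^{(3)}(29) − f^{(3)}(11)] = −1/720 × (0.000450751 − 0.000691094) = 3.33810e-07.
Partial sum through k=2: 263.392.
k=3: B_{6}/(6)! × [f^{(5)}(29) − f^{(5)}(11)] = 1/30240 × (2.41187e-07 − 3.51640e-07) = -3.65255e-12.

S_3 ≈ 263.392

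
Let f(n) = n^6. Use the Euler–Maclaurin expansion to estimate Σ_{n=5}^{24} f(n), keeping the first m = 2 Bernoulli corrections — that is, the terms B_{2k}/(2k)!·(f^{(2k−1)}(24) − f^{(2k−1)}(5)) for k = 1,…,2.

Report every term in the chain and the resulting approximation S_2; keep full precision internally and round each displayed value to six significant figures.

S_2 ≈ 7.54736e+08

Integral: ∫_5^24 x^6 dx = 6.55199e+08.
½[f(5) + f(24)] = ½[15625.0 + 1.91103e+08] = 9.55593e+07.
Running total after boundary: 7.50758e+08.
Order-1 term: 1/12 · (4.77757e+07 − 18750.0) = 3.97975e+06.
After k=1: 7.54738e+08.
Order-2 term: −1/720 · (1.65888e+06 − 15000.0) = -2283.17.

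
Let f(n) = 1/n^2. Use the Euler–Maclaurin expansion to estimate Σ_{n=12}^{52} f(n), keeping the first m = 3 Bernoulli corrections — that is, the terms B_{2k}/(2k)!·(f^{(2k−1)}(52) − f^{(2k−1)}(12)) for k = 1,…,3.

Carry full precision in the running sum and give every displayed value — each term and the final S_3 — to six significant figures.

The integral term ∫_12^52 1/x^2 dx = 0.0641026.
½[f(12) + f(52)] = ½[0.00694444 + 0.000369822] = 0.00365713.
Integral + boundary = 0.0677597.
Order-1 term: 1/12 · (-1.42239e-05 − (-0.00115741)) = 9.52653e-05.
After k=1: 0.0678550.
Order-2 term: −1/720 · (-6.31240e-08 − (-9.64506e-05)) = -1.33872e-07.
After k=2: 0.0678548.
Order-3 term: 1/30240 · (-7.00340e-10 − (-2.00939e-05)) = 6.64457e-10.

S_3 ≈ 0.0678548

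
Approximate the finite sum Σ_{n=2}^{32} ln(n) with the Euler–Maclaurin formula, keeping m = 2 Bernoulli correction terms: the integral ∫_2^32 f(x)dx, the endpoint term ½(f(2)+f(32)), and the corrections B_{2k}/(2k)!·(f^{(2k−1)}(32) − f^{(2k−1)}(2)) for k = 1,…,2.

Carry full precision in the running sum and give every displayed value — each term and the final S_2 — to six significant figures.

S_2 ≈ 81.5580

∫_2^32 ln(x) dx evaluates to 79.5173.
Boundary: ½(f(2) + f(32)) = ½(0.693147 + 3.46574) = 2.07944.
Integral + boundary = 81.5967.
k=1: B_{2}/(2)! × [f^{(1)}(32) − f^{(1)}(2)] = 1/12 × (0.0312500 − 0.500000) = -0.0390625.
After k=1: 81.5576.
k=2: B_{4}/(4)! × [f^{(3)}(32) − f^{(3)}(2)] = −1/720 × (6.10352e-05 − 0.250000) = 0.000347137.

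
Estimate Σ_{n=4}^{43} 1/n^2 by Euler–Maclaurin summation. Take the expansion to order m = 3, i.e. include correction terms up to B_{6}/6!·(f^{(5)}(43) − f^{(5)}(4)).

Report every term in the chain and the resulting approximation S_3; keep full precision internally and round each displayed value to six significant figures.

∫_4^43 1/x^2 dx evaluates to 0.226744.
Endpoint term: (f(4) + f(43))/2 = (0.0625000 + 0.000540833)/2 = 0.0315204.
So far: 0.258265.
Order-1 term: 1/12 · (-2.51550e-05 − (-0.0312500)) = 0.00260207.
Running total after k=1: 0.260867.
Order-2 term: −1/720 · (-1.63256e-07 − (-0.0234375)) = -3.25519e-05.
Running total after k=2: 0.260834.
Order-3 term: 1/30240 · (-2.64883e-09 − (-0.0439453)) = 1.45322e-06.

S_3 ≈ 0.260836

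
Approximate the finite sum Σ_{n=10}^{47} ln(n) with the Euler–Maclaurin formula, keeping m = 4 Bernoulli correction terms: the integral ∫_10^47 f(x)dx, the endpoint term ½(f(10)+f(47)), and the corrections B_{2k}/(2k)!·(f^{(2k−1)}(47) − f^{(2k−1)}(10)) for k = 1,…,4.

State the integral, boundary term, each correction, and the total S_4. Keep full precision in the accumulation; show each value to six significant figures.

Integral: ∫_10^47 ln(x) dx = 120.931.
½[f(10) + f(47)] = ½[2.30259 + 3.85015] = 3.07637.
So far: 124.007.
k=1: B_{2}/(2)! × [f^{(1)}(47) − f^{(1)}(10)] = 1/12 × (0.0212766 − 0.100000) = -0.00656028.
Running total after k=1: 124.001.
k=2: B_{4}/(4)! × [f^{(3)}(47) − f^{(3)}(10)] = −1/720 × (1.92636e-05 − 0.00200000) = 2.75102e-06.
Running total after k=2: 124.001.
k=3: B_{6}/(6)! × [f^{(5)}(47) − f^{(5)}(10)] = 1/30240 × (1.04646e-07 − 0.000240000) = -7.93305e-09.
Running total after k=3: 124.001.
k=4: B_{8}/(8)! × [f^{(7)}(47) − f^{(7)}(10)] = −1/1209600 × (1.42117e-09 − 7.20000e-05) = 5.95226e-11.

S_4 ≈ 124.001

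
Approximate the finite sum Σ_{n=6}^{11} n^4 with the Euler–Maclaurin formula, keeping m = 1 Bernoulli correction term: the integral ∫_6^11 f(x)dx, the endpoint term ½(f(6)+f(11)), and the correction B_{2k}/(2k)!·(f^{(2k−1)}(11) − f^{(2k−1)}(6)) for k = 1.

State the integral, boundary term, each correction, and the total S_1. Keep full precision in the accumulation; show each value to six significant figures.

∫_6^11 x^4 dx evaluates to 30655.0.
½[f(6) + f(11)] = ½[1296.00 + 14641.0] = 7968.50.
Running total after boundary: 38623.5.
Order-1 term: 1/12 · (5324.00 − 864.000) = 371.667.

S_1 ≈ 38995.2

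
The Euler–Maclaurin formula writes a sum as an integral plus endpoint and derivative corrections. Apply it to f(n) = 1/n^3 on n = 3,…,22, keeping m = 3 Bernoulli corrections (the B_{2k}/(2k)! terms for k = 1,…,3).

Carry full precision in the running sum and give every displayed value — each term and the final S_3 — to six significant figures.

S_3 ≈ 0.0760717

Integral: ∫_3^22 1/x^3 dx = 0.0545225.
Boundary: ½(f(3) + f(22)) = ½(0.0370370 + 9.39144e-05) = 0.0185655.
So far: 0.0730880.
Order-1 term: 1/12 · (-1.28065e-05 − (-0.0370370)) = 0.00308535.
Partial sum through k=1: 0.0761733.
Order-2 term: −1/720 · (-5.29194e-07 − (-0.0823045)) = -0.000114311.
Partial sum through k=2: 0.0760590.
Order-3 term: 1/30240 · (-4.59218e-08 − (-0.384088)) = 1.27013e-05.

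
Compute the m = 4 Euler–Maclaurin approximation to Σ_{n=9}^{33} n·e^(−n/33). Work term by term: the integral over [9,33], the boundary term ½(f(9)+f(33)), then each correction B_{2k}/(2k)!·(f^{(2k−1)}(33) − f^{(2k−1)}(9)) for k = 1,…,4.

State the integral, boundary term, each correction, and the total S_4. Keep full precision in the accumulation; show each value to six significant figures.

The integral term ∫_9^33 x·e^(−x/33) dx = 253.921.
Endpoint term: (f(9) + f(33))/2 = (6.85170 + 12.1400)/2 = 9.49586.
Integral + boundary = 263.417.
Order-1 term: 1/12 · (0.00000 − 0.553673) = -0.0461394.
After k=1: 263.371.
Order-2 term: −1/720 · (0.000675628 − 0.00190659) = 1.70967e-06.
After k=2: 263.371.
Order-3 term: 1/30240 · (1.24082e-06 − 3.03467e-06) = -5.93202e-11.
After k=3: 263.371.
Order-4 term: −1/1209600 · (1.70912e-09 − 3.96562e-09) = 1.86549e-15.

S_4 ≈ 263.371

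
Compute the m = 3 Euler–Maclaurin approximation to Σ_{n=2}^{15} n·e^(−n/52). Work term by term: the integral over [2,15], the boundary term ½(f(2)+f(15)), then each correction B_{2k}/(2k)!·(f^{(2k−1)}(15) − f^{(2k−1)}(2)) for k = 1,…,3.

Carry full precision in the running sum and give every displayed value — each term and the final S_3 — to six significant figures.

S_3 ≈ 97.6367

The integral term ∫_2^15 x·e^(−x/52) dx = 91.0865.
Endpoint term: (f(2) + f(15))/2 = (1.92454 + 11.2412)/2 = 6.58289.
Integral + boundary = 97.6694.
k=1: B_{2}/(2)! × [f^{(1)}(15) − f^{(1)}(2)] = 1/12 × (0.533238 − 0.925258) = -0.0326684.
Partial sum through k=1: 97.6367.
k=2: B_{4}/(4)! × [f^{(3)}(15) − f^{(3)}(2)] = −1/720 × (0.000751505 − 0.00105392) = 4.20019e-07.
Partial sum through k=2: 97.6367.
k=3: B_{6}/(6)! × [f^{(5)}(15) − f^{(5)}(2)] = 1/30240 × (4.82917e-07 − 6.52979e-07) = -5.62376e-12.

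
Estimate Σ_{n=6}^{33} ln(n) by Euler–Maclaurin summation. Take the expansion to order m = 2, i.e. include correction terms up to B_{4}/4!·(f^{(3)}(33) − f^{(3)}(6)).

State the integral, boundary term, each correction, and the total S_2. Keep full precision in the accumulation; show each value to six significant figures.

∫_6^33 ln(x) dx evaluates to 77.6342.
Endpoint term: (f(6) + f(33))/2 = (1.79176 + 3.49651)/2 = 2.64413.
Running total after boundary: 80.2783.
Correction k=1: B_{2}/2! · (f^{(1)}(33) − f^{(1)}(6)) = 1/12 · (0.0303030 − 0.166667) = -0.0113636.
After k=1: 80.2670.
Correction k=2: B_{4}/4! · (f^{(3)}(33) − f^{(3)}(6)) = −1/720 · (5.56529e-05 − 0.00925926) = 1.27828e-05.

S_2 ≈ 80.2670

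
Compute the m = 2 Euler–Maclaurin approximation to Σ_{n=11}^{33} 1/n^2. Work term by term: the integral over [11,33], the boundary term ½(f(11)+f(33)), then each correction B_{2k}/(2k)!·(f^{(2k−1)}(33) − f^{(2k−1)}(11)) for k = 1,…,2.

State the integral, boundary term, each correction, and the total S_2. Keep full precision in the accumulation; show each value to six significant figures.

S_2 ≈ 0.0653178

The integral term ∫_11^33 1/x^2 dx = 0.0606061.
Endpoint term: (f(11) + f(33))/2 = (0.00826446 + 0.000918274)/2 = 0.00459137.
Running total after boundary: 0.0651974.
Correction k=1: B_{2}/2! · (f^{(1)}(33) − f^{(1)}(11)) = 1/12 · (-5.56529e-05 − (-0.00150263)) = 0.000120581.
Running total after k=1: 0.0653180.
Correction k=2: B_{4}/4! · (f^{(3)}(33) − f^{(3)}(11)) = −1/720 · (-6.13256e-07 − (-0.000149021)) = -2.06122e-07.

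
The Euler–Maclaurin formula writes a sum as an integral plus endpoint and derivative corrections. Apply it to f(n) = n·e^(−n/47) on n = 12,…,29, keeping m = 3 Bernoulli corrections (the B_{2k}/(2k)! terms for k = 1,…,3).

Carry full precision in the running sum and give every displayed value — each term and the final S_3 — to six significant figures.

S_3 ≈ 233.329

∫_12^29 x·e^(−x/47) dx evaluates to 220.888.
Boundary: ½(f(12) + f(29)) = ½(9.29603 + 15.6469) = 12.4715.
Running total after boundary: 233.359.
Correction k=1: B_{2}/2! · (f^{(1)}(29) − f^{(1)}(12)) = 1/12 · (0.206636 − 0.576881) = -0.0308538.
Partial sum through k=1: 233.329.
Correction k=2: B_{4}/4! · (f^{(3)}(29) − f^{(3)}(12)) = −1/720 · (0.000582044 − 0.000962526) = 5.28448e-07.
Partial sum through k=2: 233.329.
Correction k=3: B_{6}/6! · (f^{(5)}(29) − f^{(5)}(12)) = 1/30240 · (4.84629e-07 − 7.53237e-07) = -8.88257e-12.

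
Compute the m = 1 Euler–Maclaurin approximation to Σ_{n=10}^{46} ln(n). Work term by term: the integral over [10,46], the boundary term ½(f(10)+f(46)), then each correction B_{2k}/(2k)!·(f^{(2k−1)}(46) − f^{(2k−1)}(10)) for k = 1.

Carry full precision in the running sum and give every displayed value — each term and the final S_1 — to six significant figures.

Integral: ∫_10^46 ln(x) dx = 117.092.
Endpoint term: (f(10) + f(46))/2 = (2.30259 + 3.82864)/2 = 3.06561.
So far: 120.157.
Order-1 term: 1/12 · (0.0217391 − 0.100000) = -0.00652174.

S_1 ≈ 120.151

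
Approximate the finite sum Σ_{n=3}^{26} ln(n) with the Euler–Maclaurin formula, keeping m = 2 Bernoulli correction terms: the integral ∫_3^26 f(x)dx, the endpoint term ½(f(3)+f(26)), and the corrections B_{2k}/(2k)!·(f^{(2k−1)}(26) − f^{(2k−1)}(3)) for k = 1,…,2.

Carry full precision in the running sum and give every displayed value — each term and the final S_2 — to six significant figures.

The integral term ∫_3^26 ln(x) dx = 58.4147.
Endpoint term: (f(3) + f(26))/2 = (1.09861 + 3.25810)/2 = 2.17835.
Running total after boundary: 60.5930.
Correction k=1: B_{2}/2! · (f^{(1)}(26) − f^{(1)}(3)) = 1/12 · (0.0384615 − 0.333333) = -0.0245726.
After k=1: 60.5685.
Correction k=2: B_{4}/4! · (f^{(3)}(26) − f^{(3)}(3)) = −1/720 · (0.000113792 − 0.0740741) = 0.000102723.

S_2 ≈ 60.5686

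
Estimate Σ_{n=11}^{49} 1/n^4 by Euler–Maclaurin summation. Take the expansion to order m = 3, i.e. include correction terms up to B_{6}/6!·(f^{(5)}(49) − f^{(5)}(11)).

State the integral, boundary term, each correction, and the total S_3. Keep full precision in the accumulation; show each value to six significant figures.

S_3 ≈ 0.000283902

The integral term ∫_11^49 1/x^4 dx = 0.000247605.
½[f(11) + f(49)] = ½[6.83013e-05 + 1.73467e-07] = 3.42374e-05.
So far: 0.000281842.
Correction k=1: B_{2}/2! · (f^{(1)}(49) − f^{(1)}(11)) = 1/12 · (-1.41605e-08 − (-2.48369e-05)) = 2.06856e-06.
Running total after k=1: 0.000283911.
Correction k=2: B_{4}/4! · (f^{(3)}(49) − f^{(3)}(11)) = −1/720 · (-1.76933e-10 − (-6.15790e-06)) = -8.55239e-09.
Running total after k=2: 0.000283902.
Correction k=3: B_{6}/6! · (f^{(5)}(49) − f^{(5)}(11)) = 1/30240 · (-4.12672e-12 − (-2.84994e-06)) = 9.42438e-11.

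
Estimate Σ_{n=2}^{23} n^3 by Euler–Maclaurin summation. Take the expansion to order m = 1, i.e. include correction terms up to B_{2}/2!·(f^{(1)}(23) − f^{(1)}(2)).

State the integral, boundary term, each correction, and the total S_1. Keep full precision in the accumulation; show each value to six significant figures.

S_1 ≈ 76175.0

The integral term ∫_2^23 x^3 dx = 69956.2.
Endpoint term: (f(2) + f(23))/2 = (8.00000 + 12167.0)/2 = 6087.50.
So far: 76043.8.
Correction k=1: B_{2}/2! · (f^{(1)}(23) − f^{(1)}(2)) = 1/12 · (1587.00 − 12.0000) = 131.250.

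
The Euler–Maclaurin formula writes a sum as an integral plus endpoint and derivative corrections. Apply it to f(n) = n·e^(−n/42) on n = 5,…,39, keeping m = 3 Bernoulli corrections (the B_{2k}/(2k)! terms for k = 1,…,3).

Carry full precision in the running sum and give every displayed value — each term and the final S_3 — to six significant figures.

The integral term ∫_5^39 x·e^(−x/42) dx = 408.259.
½[f(5) + f(39)] = ½[4.43883 + 15.4096] = 9.92421.
Integral + boundary = 418.183.
Correction k=1: B_{2}/2! · (f^{(1)}(39) − f^{(1)}(5)) = 1/12 · (0.0282227 − 0.782079) = -0.0628214.
After k=1: 418.120.
Correction k=2: B_{4}/4! · (f^{(3)}(39) − f^{(3)}(5)) = −1/720 · (0.000463979 − 0.00144989) = 1.36932e-06.
After k=2: 418.120.
Correction k=3: B_{6}/6! · (f^{(5)}(39) − f^{(5)}(5)) = 1/30240 · (5.16983e-07 − 1.39253e-06) = -2.89534e-11.

S_3 ≈ 418.120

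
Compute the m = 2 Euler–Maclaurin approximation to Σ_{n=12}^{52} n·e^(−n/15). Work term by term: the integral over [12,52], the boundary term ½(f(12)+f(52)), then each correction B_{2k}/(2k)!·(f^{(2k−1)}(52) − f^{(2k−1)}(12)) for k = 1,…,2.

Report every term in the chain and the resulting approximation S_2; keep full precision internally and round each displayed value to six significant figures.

Integral: ∫_12^52 x·e^(−x/15) dx = 150.601.
Boundary: ½(f(12) + f(52)) = ½(5.39195 + 1.62349) = 3.50772.
Running total after boundary: 154.109.
Order-1 term: 1/12 · (-0.0770116 − 0.0898658) = -0.0139065.
Partial sum through k=1: 154.095.
Order-2 term: −1/720 · (-6.47545e-05 − 0.00439344) = 6.19194e-06.

S_2 ≈ 154.095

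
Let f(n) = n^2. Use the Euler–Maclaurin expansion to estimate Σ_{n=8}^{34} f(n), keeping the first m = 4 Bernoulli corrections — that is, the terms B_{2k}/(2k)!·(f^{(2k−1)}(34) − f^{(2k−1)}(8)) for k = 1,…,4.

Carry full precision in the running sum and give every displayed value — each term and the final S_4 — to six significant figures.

The integral term ∫_8^34 x^2 dx = 12930.7.
Endpoint term: (f(8) + f(34))/2 = (64.0000 + 1156.00)/2 = 610.000.
Running total after boundary: 13540.7.
k=1: B_{2}/(2)! × [f^{(1)}(34) − f^{(1)}(8)] = 1/12 × (68.0000 − 16.0000) = 4.33333.
After k=1: 13545.0.
k=2: B_{4}/(4)! × [f^{(3)}(34) − f^{(3)}(8)] = −1/720 × (0.00000 − 0.00000) = 0.00000.
After k=2: 13545.0.
k=3: B_{6}/(6)! × [f^{(5)}(34) − f^{(5)}(8)] = 1/30240 × (0.00000 − 0.00000) = 0.00000.
After k=3: 13545.0.
k=4: B_{8}/(8)! × [f^{(7)}(34) − f^{(7)}(8)] = −1/1209600 × (0.00000 − 0.00000) = 0.00000.

S_4 ≈ 13545.0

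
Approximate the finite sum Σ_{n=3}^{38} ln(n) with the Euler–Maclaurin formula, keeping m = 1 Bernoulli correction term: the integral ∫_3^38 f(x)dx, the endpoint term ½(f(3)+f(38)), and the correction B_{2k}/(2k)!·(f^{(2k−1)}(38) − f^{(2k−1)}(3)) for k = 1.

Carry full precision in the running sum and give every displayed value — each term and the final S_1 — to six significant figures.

Integral: ∫_3^38 ln(x) dx = 99.9324.
Endpoint term: (f(3) + f(38))/2 = (1.09861 + 3.63759)/2 = 2.36810.
Integral + boundary = 102.301.
Correction k=1: B_{2}/2! · (f^{(1)}(38) − f^{(1)}(3)) = 1/12 · (0.0263158 − 0.333333) = -0.0255848.

S_1 ≈ 102.275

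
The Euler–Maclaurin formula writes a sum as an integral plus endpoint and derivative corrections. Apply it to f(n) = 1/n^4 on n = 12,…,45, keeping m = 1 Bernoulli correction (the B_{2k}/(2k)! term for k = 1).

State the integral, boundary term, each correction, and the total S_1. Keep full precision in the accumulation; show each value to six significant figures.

S_1 ≈ 0.000214816

Integral: ∫_12^45 1/x^4 dx = 0.000189243.
Endpoint term: (f(12) + f(45))/2 = (4.82253e-05 + 2.43865e-07)/2 = 2.42346e-05.
So far: 0.000213478.
Correction k=1: B_{2}/2! · (f^{(1)}(45) − f^{(1)}(12)) = 1/12 · (-2.16769e-08 − (-1.60751e-05)) = 1.33779e-06.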